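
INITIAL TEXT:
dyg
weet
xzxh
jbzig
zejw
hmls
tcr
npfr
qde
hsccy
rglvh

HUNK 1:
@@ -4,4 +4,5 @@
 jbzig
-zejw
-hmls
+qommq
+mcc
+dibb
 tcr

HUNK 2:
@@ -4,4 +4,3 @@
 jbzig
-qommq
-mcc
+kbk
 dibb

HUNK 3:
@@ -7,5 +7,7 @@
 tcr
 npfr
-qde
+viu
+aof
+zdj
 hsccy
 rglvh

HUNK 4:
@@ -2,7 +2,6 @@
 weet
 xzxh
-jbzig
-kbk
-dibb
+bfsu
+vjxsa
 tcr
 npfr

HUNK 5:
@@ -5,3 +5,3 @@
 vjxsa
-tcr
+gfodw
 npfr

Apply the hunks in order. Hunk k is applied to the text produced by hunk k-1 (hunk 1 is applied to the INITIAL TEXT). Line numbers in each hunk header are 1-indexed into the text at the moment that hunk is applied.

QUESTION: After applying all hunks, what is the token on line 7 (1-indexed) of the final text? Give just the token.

Answer: npfr

Derivation:
Hunk 1: at line 4 remove [zejw,hmls] add [qommq,mcc,dibb] -> 12 lines: dyg weet xzxh jbzig qommq mcc dibb tcr npfr qde hsccy rglvh
Hunk 2: at line 4 remove [qommq,mcc] add [kbk] -> 11 lines: dyg weet xzxh jbzig kbk dibb tcr npfr qde hsccy rglvh
Hunk 3: at line 7 remove [qde] add [viu,aof,zdj] -> 13 lines: dyg weet xzxh jbzig kbk dibb tcr npfr viu aof zdj hsccy rglvh
Hunk 4: at line 2 remove [jbzig,kbk,dibb] add [bfsu,vjxsa] -> 12 lines: dyg weet xzxh bfsu vjxsa tcr npfr viu aof zdj hsccy rglvh
Hunk 5: at line 5 remove [tcr] add [gfodw] -> 12 lines: dyg weet xzxh bfsu vjxsa gfodw npfr viu aof zdj hsccy rglvh
Final line 7: npfr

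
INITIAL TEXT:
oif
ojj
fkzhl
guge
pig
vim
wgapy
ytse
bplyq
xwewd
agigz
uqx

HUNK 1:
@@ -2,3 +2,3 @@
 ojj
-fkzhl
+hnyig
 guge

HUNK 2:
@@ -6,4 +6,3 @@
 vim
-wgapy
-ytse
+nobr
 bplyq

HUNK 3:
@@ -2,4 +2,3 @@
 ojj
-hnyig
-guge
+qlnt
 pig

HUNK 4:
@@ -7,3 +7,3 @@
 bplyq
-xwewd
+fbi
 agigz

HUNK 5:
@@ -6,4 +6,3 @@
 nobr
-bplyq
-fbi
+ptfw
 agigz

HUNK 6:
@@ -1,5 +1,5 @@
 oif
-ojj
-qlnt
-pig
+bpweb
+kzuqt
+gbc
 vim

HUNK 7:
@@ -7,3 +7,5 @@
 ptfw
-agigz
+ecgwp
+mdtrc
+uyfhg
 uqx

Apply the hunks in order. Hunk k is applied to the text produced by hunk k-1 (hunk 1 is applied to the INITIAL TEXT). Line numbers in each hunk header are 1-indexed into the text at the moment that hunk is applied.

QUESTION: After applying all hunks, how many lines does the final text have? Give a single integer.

Hunk 1: at line 2 remove [fkzhl] add [hnyig] -> 12 lines: oif ojj hnyig guge pig vim wgapy ytse bplyq xwewd agigz uqx
Hunk 2: at line 6 remove [wgapy,ytse] add [nobr] -> 11 lines: oif ojj hnyig guge pig vim nobr bplyq xwewd agigz uqx
Hunk 3: at line 2 remove [hnyig,guge] add [qlnt] -> 10 lines: oif ojj qlnt pig vim nobr bplyq xwewd agigz uqx
Hunk 4: at line 7 remove [xwewd] add [fbi] -> 10 lines: oif ojj qlnt pig vim nobr bplyq fbi agigz uqx
Hunk 5: at line 6 remove [bplyq,fbi] add [ptfw] -> 9 lines: oif ojj qlnt pig vim nobr ptfw agigz uqx
Hunk 6: at line 1 remove [ojj,qlnt,pig] add [bpweb,kzuqt,gbc] -> 9 lines: oif bpweb kzuqt gbc vim nobr ptfw agigz uqx
Hunk 7: at line 7 remove [agigz] add [ecgwp,mdtrc,uyfhg] -> 11 lines: oif bpweb kzuqt gbc vim nobr ptfw ecgwp mdtrc uyfhg uqx
Final line count: 11

Answer: 11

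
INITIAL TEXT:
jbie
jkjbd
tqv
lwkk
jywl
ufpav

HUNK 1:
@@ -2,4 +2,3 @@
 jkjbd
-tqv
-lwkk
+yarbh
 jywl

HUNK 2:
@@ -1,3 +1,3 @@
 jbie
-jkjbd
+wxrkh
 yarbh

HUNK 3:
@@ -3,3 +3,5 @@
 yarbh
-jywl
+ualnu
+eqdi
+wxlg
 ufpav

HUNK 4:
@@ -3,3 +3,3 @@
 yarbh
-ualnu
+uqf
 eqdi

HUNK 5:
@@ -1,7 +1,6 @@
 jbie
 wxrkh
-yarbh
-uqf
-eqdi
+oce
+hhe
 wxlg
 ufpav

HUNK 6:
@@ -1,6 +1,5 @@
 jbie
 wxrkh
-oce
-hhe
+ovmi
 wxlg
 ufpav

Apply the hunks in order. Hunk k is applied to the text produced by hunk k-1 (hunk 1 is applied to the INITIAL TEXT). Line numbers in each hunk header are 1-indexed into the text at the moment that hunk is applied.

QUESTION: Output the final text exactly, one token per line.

Answer: jbie
wxrkh
ovmi
wxlg
ufpav

Derivation:
Hunk 1: at line 2 remove [tqv,lwkk] add [yarbh] -> 5 lines: jbie jkjbd yarbh jywl ufpav
Hunk 2: at line 1 remove [jkjbd] add [wxrkh] -> 5 lines: jbie wxrkh yarbh jywl ufpav
Hunk 3: at line 3 remove [jywl] add [ualnu,eqdi,wxlg] -> 7 lines: jbie wxrkh yarbh ualnu eqdi wxlg ufpav
Hunk 4: at line 3 remove [ualnu] add [uqf] -> 7 lines: jbie wxrkh yarbh uqf eqdi wxlg ufpav
Hunk 5: at line 1 remove [yarbh,uqf,eqdi] add [oce,hhe] -> 6 lines: jbie wxrkh oce hhe wxlg ufpav
Hunk 6: at line 1 remove [oce,hhe] add [ovmi] -> 5 lines: jbie wxrkh ovmi wxlg ufpav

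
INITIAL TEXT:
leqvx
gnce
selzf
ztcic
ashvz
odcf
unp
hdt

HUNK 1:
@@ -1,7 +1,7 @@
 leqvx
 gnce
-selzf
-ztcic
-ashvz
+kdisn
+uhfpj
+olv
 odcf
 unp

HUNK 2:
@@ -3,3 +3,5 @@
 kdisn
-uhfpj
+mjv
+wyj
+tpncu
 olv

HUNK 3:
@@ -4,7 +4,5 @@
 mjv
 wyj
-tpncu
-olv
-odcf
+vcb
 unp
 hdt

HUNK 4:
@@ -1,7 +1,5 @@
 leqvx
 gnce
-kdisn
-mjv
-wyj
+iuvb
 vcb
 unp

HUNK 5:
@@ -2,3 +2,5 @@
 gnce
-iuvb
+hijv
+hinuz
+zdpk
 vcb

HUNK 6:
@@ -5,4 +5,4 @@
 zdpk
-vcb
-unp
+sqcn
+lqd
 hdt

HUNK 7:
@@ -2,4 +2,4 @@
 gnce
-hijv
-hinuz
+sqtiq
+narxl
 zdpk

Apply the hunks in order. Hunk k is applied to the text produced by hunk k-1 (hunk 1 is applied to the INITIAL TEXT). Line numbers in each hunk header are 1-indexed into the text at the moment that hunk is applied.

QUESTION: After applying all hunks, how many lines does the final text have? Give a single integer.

Answer: 8

Derivation:
Hunk 1: at line 1 remove [selzf,ztcic,ashvz] add [kdisn,uhfpj,olv] -> 8 lines: leqvx gnce kdisn uhfpj olv odcf unp hdt
Hunk 2: at line 3 remove [uhfpj] add [mjv,wyj,tpncu] -> 10 lines: leqvx gnce kdisn mjv wyj tpncu olv odcf unp hdt
Hunk 3: at line 4 remove [tpncu,olv,odcf] add [vcb] -> 8 lines: leqvx gnce kdisn mjv wyj vcb unp hdt
Hunk 4: at line 1 remove [kdisn,mjv,wyj] add [iuvb] -> 6 lines: leqvx gnce iuvb vcb unp hdt
Hunk 5: at line 2 remove [iuvb] add [hijv,hinuz,zdpk] -> 8 lines: leqvx gnce hijv hinuz zdpk vcb unp hdt
Hunk 6: at line 5 remove [vcb,unp] add [sqcn,lqd] -> 8 lines: leqvx gnce hijv hinuz zdpk sqcn lqd hdt
Hunk 7: at line 2 remove [hijv,hinuz] add [sqtiq,narxl] -> 8 lines: leqvx gnce sqtiq narxl zdpk sqcn lqd hdt
Final line count: 8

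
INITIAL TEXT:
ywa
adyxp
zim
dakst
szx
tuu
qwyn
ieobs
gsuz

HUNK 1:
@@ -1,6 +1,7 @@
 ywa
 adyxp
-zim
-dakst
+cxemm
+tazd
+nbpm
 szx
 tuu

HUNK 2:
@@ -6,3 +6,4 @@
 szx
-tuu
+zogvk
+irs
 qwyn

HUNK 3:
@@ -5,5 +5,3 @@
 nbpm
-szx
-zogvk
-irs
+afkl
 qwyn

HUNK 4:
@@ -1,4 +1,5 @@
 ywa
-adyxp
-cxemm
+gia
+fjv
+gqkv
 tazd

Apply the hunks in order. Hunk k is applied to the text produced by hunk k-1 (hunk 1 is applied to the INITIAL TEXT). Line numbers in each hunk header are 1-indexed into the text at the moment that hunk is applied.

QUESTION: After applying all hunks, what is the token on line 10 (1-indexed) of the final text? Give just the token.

Hunk 1: at line 1 remove [zim,dakst] add [cxemm,tazd,nbpm] -> 10 lines: ywa adyxp cxemm tazd nbpm szx tuu qwyn ieobs gsuz
Hunk 2: at line 6 remove [tuu] add [zogvk,irs] -> 11 lines: ywa adyxp cxemm tazd nbpm szx zogvk irs qwyn ieobs gsuz
Hunk 3: at line 5 remove [szx,zogvk,irs] add [afkl] -> 9 lines: ywa adyxp cxemm tazd nbpm afkl qwyn ieobs gsuz
Hunk 4: at line 1 remove [adyxp,cxemm] add [gia,fjv,gqkv] -> 10 lines: ywa gia fjv gqkv tazd nbpm afkl qwyn ieobs gsuz
Final line 10: gsuz

Answer: gsuz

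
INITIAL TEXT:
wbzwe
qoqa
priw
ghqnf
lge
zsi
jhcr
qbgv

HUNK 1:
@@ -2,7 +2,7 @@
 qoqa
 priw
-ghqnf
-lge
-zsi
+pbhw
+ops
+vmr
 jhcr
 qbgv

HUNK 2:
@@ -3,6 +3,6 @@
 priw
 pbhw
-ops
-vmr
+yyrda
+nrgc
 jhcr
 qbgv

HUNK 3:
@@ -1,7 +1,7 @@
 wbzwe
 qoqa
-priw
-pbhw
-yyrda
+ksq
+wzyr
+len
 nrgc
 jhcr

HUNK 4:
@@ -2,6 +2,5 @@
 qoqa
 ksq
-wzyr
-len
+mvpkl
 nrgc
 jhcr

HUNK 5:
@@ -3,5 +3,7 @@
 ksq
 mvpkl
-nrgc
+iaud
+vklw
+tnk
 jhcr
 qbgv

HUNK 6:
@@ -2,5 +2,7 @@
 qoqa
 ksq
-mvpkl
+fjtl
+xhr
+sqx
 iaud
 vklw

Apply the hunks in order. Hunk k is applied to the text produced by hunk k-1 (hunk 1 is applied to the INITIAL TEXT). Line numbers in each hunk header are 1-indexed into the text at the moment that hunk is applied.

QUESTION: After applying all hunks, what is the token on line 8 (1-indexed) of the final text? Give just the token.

Answer: vklw

Derivation:
Hunk 1: at line 2 remove [ghqnf,lge,zsi] add [pbhw,ops,vmr] -> 8 lines: wbzwe qoqa priw pbhw ops vmr jhcr qbgv
Hunk 2: at line 3 remove [ops,vmr] add [yyrda,nrgc] -> 8 lines: wbzwe qoqa priw pbhw yyrda nrgc jhcr qbgv
Hunk 3: at line 1 remove [priw,pbhw,yyrda] add [ksq,wzyr,len] -> 8 lines: wbzwe qoqa ksq wzyr len nrgc jhcr qbgv
Hunk 4: at line 2 remove [wzyr,len] add [mvpkl] -> 7 lines: wbzwe qoqa ksq mvpkl nrgc jhcr qbgv
Hunk 5: at line 3 remove [nrgc] add [iaud,vklw,tnk] -> 9 lines: wbzwe qoqa ksq mvpkl iaud vklw tnk jhcr qbgv
Hunk 6: at line 2 remove [mvpkl] add [fjtl,xhr,sqx] -> 11 lines: wbzwe qoqa ksq fjtl xhr sqx iaud vklw tnk jhcr qbgv
Final line 8: vklw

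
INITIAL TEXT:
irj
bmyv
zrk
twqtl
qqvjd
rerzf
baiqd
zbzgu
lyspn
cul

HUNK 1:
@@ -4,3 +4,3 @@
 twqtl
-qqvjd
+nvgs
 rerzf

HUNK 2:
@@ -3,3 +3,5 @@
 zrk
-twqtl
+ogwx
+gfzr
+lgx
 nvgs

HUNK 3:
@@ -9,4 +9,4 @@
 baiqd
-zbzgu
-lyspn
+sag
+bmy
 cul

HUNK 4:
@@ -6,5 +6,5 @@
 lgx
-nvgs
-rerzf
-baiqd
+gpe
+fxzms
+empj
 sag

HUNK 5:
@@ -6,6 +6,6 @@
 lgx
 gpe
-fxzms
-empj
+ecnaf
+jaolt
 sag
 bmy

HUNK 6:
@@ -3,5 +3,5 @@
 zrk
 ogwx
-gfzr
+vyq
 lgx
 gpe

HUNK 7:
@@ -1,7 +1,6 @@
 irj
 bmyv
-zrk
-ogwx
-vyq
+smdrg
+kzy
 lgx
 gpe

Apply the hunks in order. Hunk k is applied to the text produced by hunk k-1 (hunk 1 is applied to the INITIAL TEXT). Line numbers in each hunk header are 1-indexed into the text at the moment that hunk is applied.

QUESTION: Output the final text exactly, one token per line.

Answer: irj
bmyv
smdrg
kzy
lgx
gpe
ecnaf
jaolt
sag
bmy
cul

Derivation:
Hunk 1: at line 4 remove [qqvjd] add [nvgs] -> 10 lines: irj bmyv zrk twqtl nvgs rerzf baiqd zbzgu lyspn cul
Hunk 2: at line 3 remove [twqtl] add [ogwx,gfzr,lgx] -> 12 lines: irj bmyv zrk ogwx gfzr lgx nvgs rerzf baiqd zbzgu lyspn cul
Hunk 3: at line 9 remove [zbzgu,lyspn] add [sag,bmy] -> 12 lines: irj bmyv zrk ogwx gfzr lgx nvgs rerzf baiqd sag bmy cul
Hunk 4: at line 6 remove [nvgs,rerzf,baiqd] add [gpe,fxzms,empj] -> 12 lines: irj bmyv zrk ogwx gfzr lgx gpe fxzms empj sag bmy cul
Hunk 5: at line 6 remove [fxzms,empj] add [ecnaf,jaolt] -> 12 lines: irj bmyv zrk ogwx gfzr lgx gpe ecnaf jaolt sag bmy cul
Hunk 6: at line 3 remove [gfzr] add [vyq] -> 12 lines: irj bmyv zrk ogwx vyq lgx gpe ecnaf jaolt sag bmy cul
Hunk 7: at line 1 remove [zrk,ogwx,vyq] add [smdrg,kzy] -> 11 lines: irj bmyv smdrg kzy lgx gpe ecnaf jaolt sag bmy cul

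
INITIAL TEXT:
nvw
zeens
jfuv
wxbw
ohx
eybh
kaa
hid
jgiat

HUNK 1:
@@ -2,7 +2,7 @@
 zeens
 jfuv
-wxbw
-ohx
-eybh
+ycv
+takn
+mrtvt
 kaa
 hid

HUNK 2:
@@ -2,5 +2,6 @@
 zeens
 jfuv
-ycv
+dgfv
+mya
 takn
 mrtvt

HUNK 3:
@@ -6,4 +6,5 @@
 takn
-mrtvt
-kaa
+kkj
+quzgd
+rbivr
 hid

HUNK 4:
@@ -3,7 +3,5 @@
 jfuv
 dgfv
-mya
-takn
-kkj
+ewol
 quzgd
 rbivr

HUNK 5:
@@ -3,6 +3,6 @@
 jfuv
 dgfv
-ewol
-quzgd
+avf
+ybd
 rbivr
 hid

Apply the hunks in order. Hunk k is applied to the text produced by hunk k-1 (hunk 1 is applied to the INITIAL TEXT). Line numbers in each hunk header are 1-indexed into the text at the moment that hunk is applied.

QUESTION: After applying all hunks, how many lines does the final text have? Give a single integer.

Hunk 1: at line 2 remove [wxbw,ohx,eybh] add [ycv,takn,mrtvt] -> 9 lines: nvw zeens jfuv ycv takn mrtvt kaa hid jgiat
Hunk 2: at line 2 remove [ycv] add [dgfv,mya] -> 10 lines: nvw zeens jfuv dgfv mya takn mrtvt kaa hid jgiat
Hunk 3: at line 6 remove [mrtvt,kaa] add [kkj,quzgd,rbivr] -> 11 lines: nvw zeens jfuv dgfv mya takn kkj quzgd rbivr hid jgiat
Hunk 4: at line 3 remove [mya,takn,kkj] add [ewol] -> 9 lines: nvw zeens jfuv dgfv ewol quzgd rbivr hid jgiat
Hunk 5: at line 3 remove [ewol,quzgd] add [avf,ybd] -> 9 lines: nvw zeens jfuv dgfv avf ybd rbivr hid jgiat
Final line count: 9

Answer: 9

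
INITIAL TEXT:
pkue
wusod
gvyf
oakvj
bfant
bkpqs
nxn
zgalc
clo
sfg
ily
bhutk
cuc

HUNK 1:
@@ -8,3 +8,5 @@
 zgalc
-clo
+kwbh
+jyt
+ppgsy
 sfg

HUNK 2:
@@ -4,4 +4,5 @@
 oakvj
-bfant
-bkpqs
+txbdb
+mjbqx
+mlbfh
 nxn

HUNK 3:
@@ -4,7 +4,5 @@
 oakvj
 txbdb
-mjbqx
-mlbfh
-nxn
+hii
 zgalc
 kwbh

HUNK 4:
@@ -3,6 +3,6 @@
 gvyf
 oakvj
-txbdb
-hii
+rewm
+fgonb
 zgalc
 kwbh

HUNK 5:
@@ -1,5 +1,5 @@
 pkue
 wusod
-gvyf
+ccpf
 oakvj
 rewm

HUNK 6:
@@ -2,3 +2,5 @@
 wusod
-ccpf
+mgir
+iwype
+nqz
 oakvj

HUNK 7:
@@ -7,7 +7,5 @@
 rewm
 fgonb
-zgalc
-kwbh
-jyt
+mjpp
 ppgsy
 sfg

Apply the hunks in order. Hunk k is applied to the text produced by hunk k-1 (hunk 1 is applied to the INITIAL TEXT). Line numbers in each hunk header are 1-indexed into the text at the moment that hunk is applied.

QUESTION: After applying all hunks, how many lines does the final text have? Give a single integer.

Answer: 14

Derivation:
Hunk 1: at line 8 remove [clo] add [kwbh,jyt,ppgsy] -> 15 lines: pkue wusod gvyf oakvj bfant bkpqs nxn zgalc kwbh jyt ppgsy sfg ily bhutk cuc
Hunk 2: at line 4 remove [bfant,bkpqs] add [txbdb,mjbqx,mlbfh] -> 16 lines: pkue wusod gvyf oakvj txbdb mjbqx mlbfh nxn zgalc kwbh jyt ppgsy sfg ily bhutk cuc
Hunk 3: at line 4 remove [mjbqx,mlbfh,nxn] add [hii] -> 14 lines: pkue wusod gvyf oakvj txbdb hii zgalc kwbh jyt ppgsy sfg ily bhutk cuc
Hunk 4: at line 3 remove [txbdb,hii] add [rewm,fgonb] -> 14 lines: pkue wusod gvyf oakvj rewm fgonb zgalc kwbh jyt ppgsy sfg ily bhutk cuc
Hunk 5: at line 1 remove [gvyf] add [ccpf] -> 14 lines: pkue wusod ccpf oakvj rewm fgonb zgalc kwbh jyt ppgsy sfg ily bhutk cuc
Hunk 6: at line 2 remove [ccpf] add [mgir,iwype,nqz] -> 16 lines: pkue wusod mgir iwype nqz oakvj rewm fgonb zgalc kwbh jyt ppgsy sfg ily bhutk cuc
Hunk 7: at line 7 remove [zgalc,kwbh,jyt] add [mjpp] -> 14 lines: pkue wusod mgir iwype nqz oakvj rewm fgonb mjpp ppgsy sfg ily bhutk cuc
Final line count: 14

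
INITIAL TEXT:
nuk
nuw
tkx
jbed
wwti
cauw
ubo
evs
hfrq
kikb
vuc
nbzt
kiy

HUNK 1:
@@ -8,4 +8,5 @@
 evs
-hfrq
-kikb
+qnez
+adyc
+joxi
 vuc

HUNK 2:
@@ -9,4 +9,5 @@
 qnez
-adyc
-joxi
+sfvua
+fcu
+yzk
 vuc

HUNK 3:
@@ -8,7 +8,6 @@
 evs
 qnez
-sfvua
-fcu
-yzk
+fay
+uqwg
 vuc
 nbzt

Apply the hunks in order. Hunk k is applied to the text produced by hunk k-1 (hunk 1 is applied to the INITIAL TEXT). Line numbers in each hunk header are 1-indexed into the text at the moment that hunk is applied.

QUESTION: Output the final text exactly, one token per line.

Hunk 1: at line 8 remove [hfrq,kikb] add [qnez,adyc,joxi] -> 14 lines: nuk nuw tkx jbed wwti cauw ubo evs qnez adyc joxi vuc nbzt kiy
Hunk 2: at line 9 remove [adyc,joxi] add [sfvua,fcu,yzk] -> 15 lines: nuk nuw tkx jbed wwti cauw ubo evs qnez sfvua fcu yzk vuc nbzt kiy
Hunk 3: at line 8 remove [sfvua,fcu,yzk] add [fay,uqwg] -> 14 lines: nuk nuw tkx jbed wwti cauw ubo evs qnez fay uqwg vuc nbzt kiy

Answer: nuk
nuw
tkx
jbed
wwti
cauw
ubo
evs
qnez
fay
uqwg
vuc
nbzt
kiy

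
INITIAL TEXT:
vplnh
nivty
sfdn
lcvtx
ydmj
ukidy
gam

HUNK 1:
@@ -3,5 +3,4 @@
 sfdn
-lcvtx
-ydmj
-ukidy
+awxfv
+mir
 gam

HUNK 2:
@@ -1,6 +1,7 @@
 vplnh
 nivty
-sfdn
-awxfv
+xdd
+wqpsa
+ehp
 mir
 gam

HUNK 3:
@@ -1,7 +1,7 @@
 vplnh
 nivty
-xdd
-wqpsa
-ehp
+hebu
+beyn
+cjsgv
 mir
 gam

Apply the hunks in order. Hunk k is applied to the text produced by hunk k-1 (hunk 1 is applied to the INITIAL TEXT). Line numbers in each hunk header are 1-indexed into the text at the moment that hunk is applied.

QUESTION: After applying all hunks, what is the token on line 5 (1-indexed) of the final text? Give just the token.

Hunk 1: at line 3 remove [lcvtx,ydmj,ukidy] add [awxfv,mir] -> 6 lines: vplnh nivty sfdn awxfv mir gam
Hunk 2: at line 1 remove [sfdn,awxfv] add [xdd,wqpsa,ehp] -> 7 lines: vplnh nivty xdd wqpsa ehp mir gam
Hunk 3: at line 1 remove [xdd,wqpsa,ehp] add [hebu,beyn,cjsgv] -> 7 lines: vplnh nivty hebu beyn cjsgv mir gam
Final line 5: cjsgv

Answer: cjsgv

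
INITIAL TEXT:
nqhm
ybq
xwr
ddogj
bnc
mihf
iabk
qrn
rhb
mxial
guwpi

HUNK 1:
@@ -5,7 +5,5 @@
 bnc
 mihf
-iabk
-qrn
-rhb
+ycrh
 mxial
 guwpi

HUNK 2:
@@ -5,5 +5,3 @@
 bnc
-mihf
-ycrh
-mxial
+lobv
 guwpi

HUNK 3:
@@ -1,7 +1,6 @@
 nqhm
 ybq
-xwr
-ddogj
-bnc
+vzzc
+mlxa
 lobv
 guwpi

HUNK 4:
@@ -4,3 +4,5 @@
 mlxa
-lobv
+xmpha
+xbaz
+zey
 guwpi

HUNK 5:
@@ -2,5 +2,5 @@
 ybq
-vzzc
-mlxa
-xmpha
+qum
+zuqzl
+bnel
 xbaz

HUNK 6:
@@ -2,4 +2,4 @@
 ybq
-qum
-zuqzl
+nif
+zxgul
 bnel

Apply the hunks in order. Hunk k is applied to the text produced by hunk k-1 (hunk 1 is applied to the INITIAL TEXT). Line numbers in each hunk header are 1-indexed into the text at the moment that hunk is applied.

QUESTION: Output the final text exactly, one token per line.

Hunk 1: at line 5 remove [iabk,qrn,rhb] add [ycrh] -> 9 lines: nqhm ybq xwr ddogj bnc mihf ycrh mxial guwpi
Hunk 2: at line 5 remove [mihf,ycrh,mxial] add [lobv] -> 7 lines: nqhm ybq xwr ddogj bnc lobv guwpi
Hunk 3: at line 1 remove [xwr,ddogj,bnc] add [vzzc,mlxa] -> 6 lines: nqhm ybq vzzc mlxa lobv guwpi
Hunk 4: at line 4 remove [lobv] add [xmpha,xbaz,zey] -> 8 lines: nqhm ybq vzzc mlxa xmpha xbaz zey guwpi
Hunk 5: at line 2 remove [vzzc,mlxa,xmpha] add [qum,zuqzl,bnel] -> 8 lines: nqhm ybq qum zuqzl bnel xbaz zey guwpi
Hunk 6: at line 2 remove [qum,zuqzl] add [nif,zxgul] -> 8 lines: nqhm ybq nif zxgul bnel xbaz zey guwpi

Answer: nqhm
ybq
nif
zxgul
bnel
xbaz
zey
guwpi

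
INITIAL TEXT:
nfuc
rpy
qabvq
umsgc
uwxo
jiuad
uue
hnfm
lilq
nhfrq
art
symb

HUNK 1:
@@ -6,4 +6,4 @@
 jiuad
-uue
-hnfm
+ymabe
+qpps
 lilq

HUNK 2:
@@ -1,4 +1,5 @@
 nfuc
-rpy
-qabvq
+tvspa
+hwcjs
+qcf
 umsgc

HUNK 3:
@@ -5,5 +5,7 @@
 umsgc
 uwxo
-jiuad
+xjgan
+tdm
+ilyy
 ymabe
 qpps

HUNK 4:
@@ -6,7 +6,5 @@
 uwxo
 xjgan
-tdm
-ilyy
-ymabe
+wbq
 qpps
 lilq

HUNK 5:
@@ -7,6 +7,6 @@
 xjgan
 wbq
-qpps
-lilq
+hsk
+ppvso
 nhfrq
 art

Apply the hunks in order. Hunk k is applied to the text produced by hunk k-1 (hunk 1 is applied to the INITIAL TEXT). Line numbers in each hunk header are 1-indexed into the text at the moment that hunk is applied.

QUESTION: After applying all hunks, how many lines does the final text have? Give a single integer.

Answer: 13

Derivation:
Hunk 1: at line 6 remove [uue,hnfm] add [ymabe,qpps] -> 12 lines: nfuc rpy qabvq umsgc uwxo jiuad ymabe qpps lilq nhfrq art symb
Hunk 2: at line 1 remove [rpy,qabvq] add [tvspa,hwcjs,qcf] -> 13 lines: nfuc tvspa hwcjs qcf umsgc uwxo jiuad ymabe qpps lilq nhfrq art symb
Hunk 3: at line 5 remove [jiuad] add [xjgan,tdm,ilyy] -> 15 lines: nfuc tvspa hwcjs qcf umsgc uwxo xjgan tdm ilyy ymabe qpps lilq nhfrq art symb
Hunk 4: at line 6 remove [tdm,ilyy,ymabe] add [wbq] -> 13 lines: nfuc tvspa hwcjs qcf umsgc uwxo xjgan wbq qpps lilq nhfrq art symb
Hunk 5: at line 7 remove [qpps,lilq] add [hsk,ppvso] -> 13 lines: nfuc tvspa hwcjs qcf umsgc uwxo xjgan wbq hsk ppvso nhfrq art symb
Final line count: 13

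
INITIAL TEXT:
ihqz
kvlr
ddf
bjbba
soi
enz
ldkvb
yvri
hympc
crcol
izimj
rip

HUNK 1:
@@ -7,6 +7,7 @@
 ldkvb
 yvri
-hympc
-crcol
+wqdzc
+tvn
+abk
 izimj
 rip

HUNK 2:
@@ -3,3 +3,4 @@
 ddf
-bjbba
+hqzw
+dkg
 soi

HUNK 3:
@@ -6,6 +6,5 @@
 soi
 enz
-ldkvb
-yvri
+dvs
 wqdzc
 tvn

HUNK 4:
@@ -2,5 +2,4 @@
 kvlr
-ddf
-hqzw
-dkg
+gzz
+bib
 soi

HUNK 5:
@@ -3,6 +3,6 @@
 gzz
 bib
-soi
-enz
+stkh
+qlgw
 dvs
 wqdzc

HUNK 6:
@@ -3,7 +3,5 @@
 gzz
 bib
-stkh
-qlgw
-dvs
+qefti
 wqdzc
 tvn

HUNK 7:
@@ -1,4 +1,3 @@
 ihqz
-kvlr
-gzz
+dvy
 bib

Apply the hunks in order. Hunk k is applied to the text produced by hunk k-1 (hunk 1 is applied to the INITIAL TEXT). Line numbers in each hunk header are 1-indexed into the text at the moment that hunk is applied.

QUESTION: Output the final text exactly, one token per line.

Hunk 1: at line 7 remove [hympc,crcol] add [wqdzc,tvn,abk] -> 13 lines: ihqz kvlr ddf bjbba soi enz ldkvb yvri wqdzc tvn abk izimj rip
Hunk 2: at line 3 remove [bjbba] add [hqzw,dkg] -> 14 lines: ihqz kvlr ddf hqzw dkg soi enz ldkvb yvri wqdzc tvn abk izimj rip
Hunk 3: at line 6 remove [ldkvb,yvri] add [dvs] -> 13 lines: ihqz kvlr ddf hqzw dkg soi enz dvs wqdzc tvn abk izimj rip
Hunk 4: at line 2 remove [ddf,hqzw,dkg] add [gzz,bib] -> 12 lines: ihqz kvlr gzz bib soi enz dvs wqdzc tvn abk izimj rip
Hunk 5: at line 3 remove [soi,enz] add [stkh,qlgw] -> 12 lines: ihqz kvlr gzz bib stkh qlgw dvs wqdzc tvn abk izimj rip
Hunk 6: at line 3 remove [stkh,qlgw,dvs] add [qefti] -> 10 lines: ihqz kvlr gzz bib qefti wqdzc tvn abk izimj rip
Hunk 7: at line 1 remove [kvlr,gzz] add [dvy] -> 9 lines: ihqz dvy bib qefti wqdzc tvn abk izimj rip

Answer: ihqz
dvy
bib
qefti
wqdzc
tvn
abk
izimj
rip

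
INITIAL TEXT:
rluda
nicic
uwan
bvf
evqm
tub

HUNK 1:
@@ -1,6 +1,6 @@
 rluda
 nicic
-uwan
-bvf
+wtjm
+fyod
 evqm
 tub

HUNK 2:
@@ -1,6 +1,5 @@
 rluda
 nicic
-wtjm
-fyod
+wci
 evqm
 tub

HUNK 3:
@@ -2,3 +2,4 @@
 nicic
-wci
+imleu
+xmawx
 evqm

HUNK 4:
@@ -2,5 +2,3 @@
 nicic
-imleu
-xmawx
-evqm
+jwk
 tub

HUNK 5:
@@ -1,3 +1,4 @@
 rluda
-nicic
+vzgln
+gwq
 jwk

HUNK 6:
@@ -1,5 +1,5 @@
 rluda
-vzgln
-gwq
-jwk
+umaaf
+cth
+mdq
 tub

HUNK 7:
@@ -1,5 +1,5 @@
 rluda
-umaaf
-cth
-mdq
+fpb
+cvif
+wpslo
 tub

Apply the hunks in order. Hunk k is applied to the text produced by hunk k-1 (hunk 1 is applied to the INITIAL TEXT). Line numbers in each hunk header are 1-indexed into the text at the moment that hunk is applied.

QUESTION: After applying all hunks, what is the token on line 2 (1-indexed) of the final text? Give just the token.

Answer: fpb

Derivation:
Hunk 1: at line 1 remove [uwan,bvf] add [wtjm,fyod] -> 6 lines: rluda nicic wtjm fyod evqm tub
Hunk 2: at line 1 remove [wtjm,fyod] add [wci] -> 5 lines: rluda nicic wci evqm tub
Hunk 3: at line 2 remove [wci] add [imleu,xmawx] -> 6 lines: rluda nicic imleu xmawx evqm tub
Hunk 4: at line 2 remove [imleu,xmawx,evqm] add [jwk] -> 4 lines: rluda nicic jwk tub
Hunk 5: at line 1 remove [nicic] add [vzgln,gwq] -> 5 lines: rluda vzgln gwq jwk tub
Hunk 6: at line 1 remove [vzgln,gwq,jwk] add [umaaf,cth,mdq] -> 5 lines: rluda umaaf cth mdq tub
Hunk 7: at line 1 remove [umaaf,cth,mdq] add [fpb,cvif,wpslo] -> 5 lines: rluda fpb cvif wpslo tub
Final line 2: fpb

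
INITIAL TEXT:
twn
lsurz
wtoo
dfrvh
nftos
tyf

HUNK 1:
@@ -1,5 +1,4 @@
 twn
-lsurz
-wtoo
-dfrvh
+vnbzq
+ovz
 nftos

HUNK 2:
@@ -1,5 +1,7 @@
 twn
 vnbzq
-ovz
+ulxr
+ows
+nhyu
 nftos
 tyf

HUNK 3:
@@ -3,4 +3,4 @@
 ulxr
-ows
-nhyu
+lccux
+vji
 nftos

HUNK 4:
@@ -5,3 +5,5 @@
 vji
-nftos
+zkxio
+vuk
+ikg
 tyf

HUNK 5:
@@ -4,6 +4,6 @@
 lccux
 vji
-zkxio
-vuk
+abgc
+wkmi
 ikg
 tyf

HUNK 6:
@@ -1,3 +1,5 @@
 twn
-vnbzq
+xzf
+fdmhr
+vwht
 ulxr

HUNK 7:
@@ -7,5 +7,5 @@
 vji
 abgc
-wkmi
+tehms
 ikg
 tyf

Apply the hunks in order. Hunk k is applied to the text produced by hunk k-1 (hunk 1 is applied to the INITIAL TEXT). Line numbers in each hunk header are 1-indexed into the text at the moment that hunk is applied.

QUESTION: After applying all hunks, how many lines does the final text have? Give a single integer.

Answer: 11

Derivation:
Hunk 1: at line 1 remove [lsurz,wtoo,dfrvh] add [vnbzq,ovz] -> 5 lines: twn vnbzq ovz nftos tyf
Hunk 2: at line 1 remove [ovz] add [ulxr,ows,nhyu] -> 7 lines: twn vnbzq ulxr ows nhyu nftos tyf
Hunk 3: at line 3 remove [ows,nhyu] add [lccux,vji] -> 7 lines: twn vnbzq ulxr lccux vji nftos tyf
Hunk 4: at line 5 remove [nftos] add [zkxio,vuk,ikg] -> 9 lines: twn vnbzq ulxr lccux vji zkxio vuk ikg tyf
Hunk 5: at line 4 remove [zkxio,vuk] add [abgc,wkmi] -> 9 lines: twn vnbzq ulxr lccux vji abgc wkmi ikg tyf
Hunk 6: at line 1 remove [vnbzq] add [xzf,fdmhr,vwht] -> 11 lines: twn xzf fdmhr vwht ulxr lccux vji abgc wkmi ikg tyf
Hunk 7: at line 7 remove [wkmi] add [tehms] -> 11 lines: twn xzf fdmhr vwht ulxr lccux vji abgc tehms ikg tyf
Final line count: 11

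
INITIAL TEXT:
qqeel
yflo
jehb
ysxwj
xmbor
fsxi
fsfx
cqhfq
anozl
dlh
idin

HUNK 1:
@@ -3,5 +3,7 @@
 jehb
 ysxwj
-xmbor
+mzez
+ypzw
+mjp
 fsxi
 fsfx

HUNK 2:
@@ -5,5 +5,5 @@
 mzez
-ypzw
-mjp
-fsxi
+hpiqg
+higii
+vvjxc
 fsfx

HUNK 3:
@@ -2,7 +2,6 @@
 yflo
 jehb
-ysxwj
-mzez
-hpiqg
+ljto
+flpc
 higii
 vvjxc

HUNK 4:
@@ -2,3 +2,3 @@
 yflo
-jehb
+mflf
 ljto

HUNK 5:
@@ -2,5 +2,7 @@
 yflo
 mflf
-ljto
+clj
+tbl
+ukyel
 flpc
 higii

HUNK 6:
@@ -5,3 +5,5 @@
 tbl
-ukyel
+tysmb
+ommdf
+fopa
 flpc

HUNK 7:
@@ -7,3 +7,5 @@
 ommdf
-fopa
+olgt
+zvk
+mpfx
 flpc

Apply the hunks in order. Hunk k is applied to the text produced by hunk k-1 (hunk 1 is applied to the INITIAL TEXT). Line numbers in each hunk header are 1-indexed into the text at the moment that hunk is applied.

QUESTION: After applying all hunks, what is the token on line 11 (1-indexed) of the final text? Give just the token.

Hunk 1: at line 3 remove [xmbor] add [mzez,ypzw,mjp] -> 13 lines: qqeel yflo jehb ysxwj mzez ypzw mjp fsxi fsfx cqhfq anozl dlh idin
Hunk 2: at line 5 remove [ypzw,mjp,fsxi] add [hpiqg,higii,vvjxc] -> 13 lines: qqeel yflo jehb ysxwj mzez hpiqg higii vvjxc fsfx cqhfq anozl dlh idin
Hunk 3: at line 2 remove [ysxwj,mzez,hpiqg] add [ljto,flpc] -> 12 lines: qqeel yflo jehb ljto flpc higii vvjxc fsfx cqhfq anozl dlh idin
Hunk 4: at line 2 remove [jehb] add [mflf] -> 12 lines: qqeel yflo mflf ljto flpc higii vvjxc fsfx cqhfq anozl dlh idin
Hunk 5: at line 2 remove [ljto] add [clj,tbl,ukyel] -> 14 lines: qqeel yflo mflf clj tbl ukyel flpc higii vvjxc fsfx cqhfq anozl dlh idin
Hunk 6: at line 5 remove [ukyel] add [tysmb,ommdf,fopa] -> 16 lines: qqeel yflo mflf clj tbl tysmb ommdf fopa flpc higii vvjxc fsfx cqhfq anozl dlh idin
Hunk 7: at line 7 remove [fopa] add [olgt,zvk,mpfx] -> 18 lines: qqeel yflo mflf clj tbl tysmb ommdf olgt zvk mpfx flpc higii vvjxc fsfx cqhfq anozl dlh idin
Final line 11: flpc

Answer: flpc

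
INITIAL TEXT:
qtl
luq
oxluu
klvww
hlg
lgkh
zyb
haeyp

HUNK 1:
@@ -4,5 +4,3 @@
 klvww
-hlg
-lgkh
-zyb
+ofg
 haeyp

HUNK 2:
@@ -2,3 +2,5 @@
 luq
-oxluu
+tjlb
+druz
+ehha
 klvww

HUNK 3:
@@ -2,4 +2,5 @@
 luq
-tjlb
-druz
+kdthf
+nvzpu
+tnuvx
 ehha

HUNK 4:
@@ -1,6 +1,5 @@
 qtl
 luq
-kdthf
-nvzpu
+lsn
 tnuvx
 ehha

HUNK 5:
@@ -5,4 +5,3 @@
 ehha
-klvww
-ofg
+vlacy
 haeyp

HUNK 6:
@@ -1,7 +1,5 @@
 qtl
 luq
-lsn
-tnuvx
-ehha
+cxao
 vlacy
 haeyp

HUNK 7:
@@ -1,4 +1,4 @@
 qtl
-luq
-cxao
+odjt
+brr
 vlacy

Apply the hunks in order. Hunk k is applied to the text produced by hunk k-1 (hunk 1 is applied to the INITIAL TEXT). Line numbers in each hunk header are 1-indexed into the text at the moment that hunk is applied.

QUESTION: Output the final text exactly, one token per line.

Hunk 1: at line 4 remove [hlg,lgkh,zyb] add [ofg] -> 6 lines: qtl luq oxluu klvww ofg haeyp
Hunk 2: at line 2 remove [oxluu] add [tjlb,druz,ehha] -> 8 lines: qtl luq tjlb druz ehha klvww ofg haeyp
Hunk 3: at line 2 remove [tjlb,druz] add [kdthf,nvzpu,tnuvx] -> 9 lines: qtl luq kdthf nvzpu tnuvx ehha klvww ofg haeyp
Hunk 4: at line 1 remove [kdthf,nvzpu] add [lsn] -> 8 lines: qtl luq lsn tnuvx ehha klvww ofg haeyp
Hunk 5: at line 5 remove [klvww,ofg] add [vlacy] -> 7 lines: qtl luq lsn tnuvx ehha vlacy haeyp
Hunk 6: at line 1 remove [lsn,tnuvx,ehha] add [cxao] -> 5 lines: qtl luq cxao vlacy haeyp
Hunk 7: at line 1 remove [luq,cxao] add [odjt,brr] -> 5 lines: qtl odjt brr vlacy haeyp

Answer: qtl
odjt
brr
vlacy
haeyp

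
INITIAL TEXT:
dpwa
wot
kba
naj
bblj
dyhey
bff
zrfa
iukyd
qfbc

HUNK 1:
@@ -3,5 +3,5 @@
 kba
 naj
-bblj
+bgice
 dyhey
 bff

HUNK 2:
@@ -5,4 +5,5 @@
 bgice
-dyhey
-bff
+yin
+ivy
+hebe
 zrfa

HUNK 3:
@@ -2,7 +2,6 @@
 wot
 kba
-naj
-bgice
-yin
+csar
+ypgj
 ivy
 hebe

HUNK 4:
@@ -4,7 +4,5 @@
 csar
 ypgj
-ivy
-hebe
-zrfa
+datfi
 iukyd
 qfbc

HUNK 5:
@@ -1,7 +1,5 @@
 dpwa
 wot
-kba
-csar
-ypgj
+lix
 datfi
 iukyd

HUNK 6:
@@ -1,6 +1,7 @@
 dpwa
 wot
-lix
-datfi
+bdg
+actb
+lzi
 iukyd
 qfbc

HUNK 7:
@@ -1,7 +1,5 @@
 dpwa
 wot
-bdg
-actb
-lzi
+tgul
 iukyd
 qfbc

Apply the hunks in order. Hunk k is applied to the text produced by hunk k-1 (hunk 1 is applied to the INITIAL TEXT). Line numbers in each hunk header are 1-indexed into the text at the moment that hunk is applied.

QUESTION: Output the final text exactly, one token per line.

Hunk 1: at line 3 remove [bblj] add [bgice] -> 10 lines: dpwa wot kba naj bgice dyhey bff zrfa iukyd qfbc
Hunk 2: at line 5 remove [dyhey,bff] add [yin,ivy,hebe] -> 11 lines: dpwa wot kba naj bgice yin ivy hebe zrfa iukyd qfbc
Hunk 3: at line 2 remove [naj,bgice,yin] add [csar,ypgj] -> 10 lines: dpwa wot kba csar ypgj ivy hebe zrfa iukyd qfbc
Hunk 4: at line 4 remove [ivy,hebe,zrfa] add [datfi] -> 8 lines: dpwa wot kba csar ypgj datfi iukyd qfbc
Hunk 5: at line 1 remove [kba,csar,ypgj] add [lix] -> 6 lines: dpwa wot lix datfi iukyd qfbc
Hunk 6: at line 1 remove [lix,datfi] add [bdg,actb,lzi] -> 7 lines: dpwa wot bdg actb lzi iukyd qfbc
Hunk 7: at line 1 remove [bdg,actb,lzi] add [tgul] -> 5 lines: dpwa wot tgul iukyd qfbc

Answer: dpwa
wot
tgul
iukyd
qfbc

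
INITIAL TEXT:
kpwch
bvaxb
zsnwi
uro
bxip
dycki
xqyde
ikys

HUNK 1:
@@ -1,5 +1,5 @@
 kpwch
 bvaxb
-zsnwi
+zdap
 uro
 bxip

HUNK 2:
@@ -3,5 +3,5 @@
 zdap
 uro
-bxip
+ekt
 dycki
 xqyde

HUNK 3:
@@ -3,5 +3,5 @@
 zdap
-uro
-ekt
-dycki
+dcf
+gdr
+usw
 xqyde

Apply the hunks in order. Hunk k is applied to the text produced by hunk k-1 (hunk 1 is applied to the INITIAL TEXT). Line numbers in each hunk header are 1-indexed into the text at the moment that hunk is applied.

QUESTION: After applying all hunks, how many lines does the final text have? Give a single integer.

Hunk 1: at line 1 remove [zsnwi] add [zdap] -> 8 lines: kpwch bvaxb zdap uro bxip dycki xqyde ikys
Hunk 2: at line 3 remove [bxip] add [ekt] -> 8 lines: kpwch bvaxb zdap uro ekt dycki xqyde ikys
Hunk 3: at line 3 remove [uro,ekt,dycki] add [dcf,gdr,usw] -> 8 lines: kpwch bvaxb zdap dcf gdr usw xqyde ikys
Final line count: 8

Answer: 8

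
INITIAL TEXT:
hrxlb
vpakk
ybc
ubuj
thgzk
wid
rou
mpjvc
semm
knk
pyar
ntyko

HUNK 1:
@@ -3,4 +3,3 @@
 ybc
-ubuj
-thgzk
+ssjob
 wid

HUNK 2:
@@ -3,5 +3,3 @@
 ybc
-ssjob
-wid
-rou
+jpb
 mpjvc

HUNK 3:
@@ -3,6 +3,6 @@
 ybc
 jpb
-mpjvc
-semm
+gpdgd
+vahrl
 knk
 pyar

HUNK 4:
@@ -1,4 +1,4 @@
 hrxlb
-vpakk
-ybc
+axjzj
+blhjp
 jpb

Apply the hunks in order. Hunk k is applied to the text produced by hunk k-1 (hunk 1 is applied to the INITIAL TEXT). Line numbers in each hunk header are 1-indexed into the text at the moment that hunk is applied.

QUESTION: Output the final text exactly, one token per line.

Hunk 1: at line 3 remove [ubuj,thgzk] add [ssjob] -> 11 lines: hrxlb vpakk ybc ssjob wid rou mpjvc semm knk pyar ntyko
Hunk 2: at line 3 remove [ssjob,wid,rou] add [jpb] -> 9 lines: hrxlb vpakk ybc jpb mpjvc semm knk pyar ntyko
Hunk 3: at line 3 remove [mpjvc,semm] add [gpdgd,vahrl] -> 9 lines: hrxlb vpakk ybc jpb gpdgd vahrl knk pyar ntyko
Hunk 4: at line 1 remove [vpakk,ybc] add [axjzj,blhjp] -> 9 lines: hrxlb axjzj blhjp jpb gpdgd vahrl knk pyar ntyko

Answer: hrxlb
axjzj
blhjp
jpb
gpdgd
vahrl
knk
pyar
ntyko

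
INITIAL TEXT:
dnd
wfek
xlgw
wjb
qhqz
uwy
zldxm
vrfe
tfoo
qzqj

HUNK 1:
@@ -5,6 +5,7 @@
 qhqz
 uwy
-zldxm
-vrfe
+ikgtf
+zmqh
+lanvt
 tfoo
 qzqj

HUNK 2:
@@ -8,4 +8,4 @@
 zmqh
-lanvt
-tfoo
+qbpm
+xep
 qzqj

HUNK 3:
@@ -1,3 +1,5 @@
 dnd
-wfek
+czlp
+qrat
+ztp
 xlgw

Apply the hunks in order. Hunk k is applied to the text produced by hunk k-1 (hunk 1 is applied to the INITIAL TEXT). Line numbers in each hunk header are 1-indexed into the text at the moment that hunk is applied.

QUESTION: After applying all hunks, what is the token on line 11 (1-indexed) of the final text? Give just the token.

Answer: qbpm

Derivation:
Hunk 1: at line 5 remove [zldxm,vrfe] add [ikgtf,zmqh,lanvt] -> 11 lines: dnd wfek xlgw wjb qhqz uwy ikgtf zmqh lanvt tfoo qzqj
Hunk 2: at line 8 remove [lanvt,tfoo] add [qbpm,xep] -> 11 lines: dnd wfek xlgw wjb qhqz uwy ikgtf zmqh qbpm xep qzqj
Hunk 3: at line 1 remove [wfek] add [czlp,qrat,ztp] -> 13 lines: dnd czlp qrat ztp xlgw wjb qhqz uwy ikgtf zmqh qbpm xep qzqj
Final line 11: qbpm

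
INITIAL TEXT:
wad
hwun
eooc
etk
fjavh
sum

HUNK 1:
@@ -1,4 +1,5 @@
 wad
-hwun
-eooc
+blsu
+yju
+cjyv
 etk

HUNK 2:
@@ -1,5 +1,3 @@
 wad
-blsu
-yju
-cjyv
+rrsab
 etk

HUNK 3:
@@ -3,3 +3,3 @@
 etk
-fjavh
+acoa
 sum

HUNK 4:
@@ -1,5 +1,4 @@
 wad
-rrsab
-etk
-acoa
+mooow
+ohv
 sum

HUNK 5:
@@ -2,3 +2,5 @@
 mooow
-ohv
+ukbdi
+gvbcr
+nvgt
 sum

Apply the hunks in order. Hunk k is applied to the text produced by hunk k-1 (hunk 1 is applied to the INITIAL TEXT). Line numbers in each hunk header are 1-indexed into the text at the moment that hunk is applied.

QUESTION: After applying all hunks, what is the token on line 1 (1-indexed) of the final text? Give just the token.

Hunk 1: at line 1 remove [hwun,eooc] add [blsu,yju,cjyv] -> 7 lines: wad blsu yju cjyv etk fjavh sum
Hunk 2: at line 1 remove [blsu,yju,cjyv] add [rrsab] -> 5 lines: wad rrsab etk fjavh sum
Hunk 3: at line 3 remove [fjavh] add [acoa] -> 5 lines: wad rrsab etk acoa sum
Hunk 4: at line 1 remove [rrsab,etk,acoa] add [mooow,ohv] -> 4 lines: wad mooow ohv sum
Hunk 5: at line 2 remove [ohv] add [ukbdi,gvbcr,nvgt] -> 6 lines: wad mooow ukbdi gvbcr nvgt sum
Final line 1: wad

Answer: wad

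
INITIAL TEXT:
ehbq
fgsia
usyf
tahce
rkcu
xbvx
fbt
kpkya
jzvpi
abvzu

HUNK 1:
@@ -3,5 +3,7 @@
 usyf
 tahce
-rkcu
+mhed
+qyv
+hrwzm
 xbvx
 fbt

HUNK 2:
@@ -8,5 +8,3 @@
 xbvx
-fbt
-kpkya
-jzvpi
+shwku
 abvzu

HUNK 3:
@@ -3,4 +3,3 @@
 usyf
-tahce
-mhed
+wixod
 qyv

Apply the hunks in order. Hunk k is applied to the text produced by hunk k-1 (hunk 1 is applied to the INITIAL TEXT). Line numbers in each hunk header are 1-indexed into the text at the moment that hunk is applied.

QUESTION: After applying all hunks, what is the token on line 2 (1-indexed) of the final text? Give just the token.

Hunk 1: at line 3 remove [rkcu] add [mhed,qyv,hrwzm] -> 12 lines: ehbq fgsia usyf tahce mhed qyv hrwzm xbvx fbt kpkya jzvpi abvzu
Hunk 2: at line 8 remove [fbt,kpkya,jzvpi] add [shwku] -> 10 lines: ehbq fgsia usyf tahce mhed qyv hrwzm xbvx shwku abvzu
Hunk 3: at line 3 remove [tahce,mhed] add [wixod] -> 9 lines: ehbq fgsia usyf wixod qyv hrwzm xbvx shwku abvzu
Final line 2: fgsia

Answer: fgsia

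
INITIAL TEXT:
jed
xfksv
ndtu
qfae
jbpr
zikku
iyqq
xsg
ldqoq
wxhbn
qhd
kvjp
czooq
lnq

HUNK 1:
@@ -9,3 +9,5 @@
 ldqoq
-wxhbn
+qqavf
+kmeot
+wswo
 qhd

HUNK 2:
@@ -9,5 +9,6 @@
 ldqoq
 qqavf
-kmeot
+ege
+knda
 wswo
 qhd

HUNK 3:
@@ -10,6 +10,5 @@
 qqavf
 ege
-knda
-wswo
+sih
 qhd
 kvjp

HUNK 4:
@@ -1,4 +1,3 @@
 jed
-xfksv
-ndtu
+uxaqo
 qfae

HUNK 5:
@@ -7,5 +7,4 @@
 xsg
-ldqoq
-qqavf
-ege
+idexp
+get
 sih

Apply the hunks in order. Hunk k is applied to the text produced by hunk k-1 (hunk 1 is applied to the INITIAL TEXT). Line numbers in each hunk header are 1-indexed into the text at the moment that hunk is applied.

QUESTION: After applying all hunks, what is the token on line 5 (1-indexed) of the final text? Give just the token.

Answer: zikku

Derivation:
Hunk 1: at line 9 remove [wxhbn] add [qqavf,kmeot,wswo] -> 16 lines: jed xfksv ndtu qfae jbpr zikku iyqq xsg ldqoq qqavf kmeot wswo qhd kvjp czooq lnq
Hunk 2: at line 9 remove [kmeot] add [ege,knda] -> 17 lines: jed xfksv ndtu qfae jbpr zikku iyqq xsg ldqoq qqavf ege knda wswo qhd kvjp czooq lnq
Hunk 3: at line 10 remove [knda,wswo] add [sih] -> 16 lines: jed xfksv ndtu qfae jbpr zikku iyqq xsg ldqoq qqavf ege sih qhd kvjp czooq lnq
Hunk 4: at line 1 remove [xfksv,ndtu] add [uxaqo] -> 15 lines: jed uxaqo qfae jbpr zikku iyqq xsg ldqoq qqavf ege sih qhd kvjp czooq lnq
Hunk 5: at line 7 remove [ldqoq,qqavf,ege] add [idexp,get] -> 14 lines: jed uxaqo qfae jbpr zikku iyqq xsg idexp get sih qhd kvjp czooq lnq
Final line 5: zikku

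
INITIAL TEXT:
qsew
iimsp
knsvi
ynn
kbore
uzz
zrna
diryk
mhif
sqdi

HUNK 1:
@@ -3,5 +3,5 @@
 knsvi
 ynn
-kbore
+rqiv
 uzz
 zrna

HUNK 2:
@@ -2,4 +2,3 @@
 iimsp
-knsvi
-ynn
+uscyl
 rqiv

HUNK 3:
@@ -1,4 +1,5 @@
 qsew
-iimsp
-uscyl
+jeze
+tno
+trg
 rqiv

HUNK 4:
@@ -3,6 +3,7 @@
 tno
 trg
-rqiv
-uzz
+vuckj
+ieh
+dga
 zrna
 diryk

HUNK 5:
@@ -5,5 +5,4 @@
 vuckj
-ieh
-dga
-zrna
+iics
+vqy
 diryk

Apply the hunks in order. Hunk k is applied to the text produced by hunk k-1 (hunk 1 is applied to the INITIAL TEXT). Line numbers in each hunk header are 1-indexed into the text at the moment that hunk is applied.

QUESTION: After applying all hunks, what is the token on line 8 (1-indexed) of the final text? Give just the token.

Hunk 1: at line 3 remove [kbore] add [rqiv] -> 10 lines: qsew iimsp knsvi ynn rqiv uzz zrna diryk mhif sqdi
Hunk 2: at line 2 remove [knsvi,ynn] add [uscyl] -> 9 lines: qsew iimsp uscyl rqiv uzz zrna diryk mhif sqdi
Hunk 3: at line 1 remove [iimsp,uscyl] add [jeze,tno,trg] -> 10 lines: qsew jeze tno trg rqiv uzz zrna diryk mhif sqdi
Hunk 4: at line 3 remove [rqiv,uzz] add [vuckj,ieh,dga] -> 11 lines: qsew jeze tno trg vuckj ieh dga zrna diryk mhif sqdi
Hunk 5: at line 5 remove [ieh,dga,zrna] add [iics,vqy] -> 10 lines: qsew jeze tno trg vuckj iics vqy diryk mhif sqdi
Final line 8: diryk

Answer: diryk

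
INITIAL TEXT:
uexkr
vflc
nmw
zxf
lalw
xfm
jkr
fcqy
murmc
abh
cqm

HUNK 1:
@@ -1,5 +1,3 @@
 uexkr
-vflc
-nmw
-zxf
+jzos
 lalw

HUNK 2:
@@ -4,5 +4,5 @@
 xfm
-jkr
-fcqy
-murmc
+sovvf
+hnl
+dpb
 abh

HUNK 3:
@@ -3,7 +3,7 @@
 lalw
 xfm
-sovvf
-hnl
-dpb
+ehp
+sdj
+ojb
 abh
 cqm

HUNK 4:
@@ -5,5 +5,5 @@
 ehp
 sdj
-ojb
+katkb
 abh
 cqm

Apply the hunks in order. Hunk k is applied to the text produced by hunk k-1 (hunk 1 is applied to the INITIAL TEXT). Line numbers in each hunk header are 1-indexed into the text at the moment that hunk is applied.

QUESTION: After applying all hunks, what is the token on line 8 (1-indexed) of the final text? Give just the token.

Hunk 1: at line 1 remove [vflc,nmw,zxf] add [jzos] -> 9 lines: uexkr jzos lalw xfm jkr fcqy murmc abh cqm
Hunk 2: at line 4 remove [jkr,fcqy,murmc] add [sovvf,hnl,dpb] -> 9 lines: uexkr jzos lalw xfm sovvf hnl dpb abh cqm
Hunk 3: at line 3 remove [sovvf,hnl,dpb] add [ehp,sdj,ojb] -> 9 lines: uexkr jzos lalw xfm ehp sdj ojb abh cqm
Hunk 4: at line 5 remove [ojb] add [katkb] -> 9 lines: uexkr jzos lalw xfm ehp sdj katkb abh cqm
Final line 8: abh

Answer: abh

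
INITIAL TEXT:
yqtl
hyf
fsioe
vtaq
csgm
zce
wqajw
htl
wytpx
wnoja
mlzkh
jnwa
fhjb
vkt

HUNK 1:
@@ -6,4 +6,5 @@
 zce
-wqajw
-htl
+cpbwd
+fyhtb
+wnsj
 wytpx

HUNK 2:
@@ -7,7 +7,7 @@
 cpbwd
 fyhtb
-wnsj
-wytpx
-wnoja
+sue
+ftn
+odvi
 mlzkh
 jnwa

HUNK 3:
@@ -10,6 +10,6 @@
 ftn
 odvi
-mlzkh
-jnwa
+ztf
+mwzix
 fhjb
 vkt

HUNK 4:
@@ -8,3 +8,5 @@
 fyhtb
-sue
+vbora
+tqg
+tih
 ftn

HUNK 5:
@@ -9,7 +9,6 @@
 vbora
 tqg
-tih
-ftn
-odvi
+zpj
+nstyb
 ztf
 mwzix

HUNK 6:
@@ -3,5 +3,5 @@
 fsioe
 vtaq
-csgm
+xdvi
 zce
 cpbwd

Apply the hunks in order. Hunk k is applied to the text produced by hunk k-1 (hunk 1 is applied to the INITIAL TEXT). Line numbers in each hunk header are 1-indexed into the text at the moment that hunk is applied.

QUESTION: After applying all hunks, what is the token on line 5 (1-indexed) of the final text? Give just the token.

Hunk 1: at line 6 remove [wqajw,htl] add [cpbwd,fyhtb,wnsj] -> 15 lines: yqtl hyf fsioe vtaq csgm zce cpbwd fyhtb wnsj wytpx wnoja mlzkh jnwa fhjb vkt
Hunk 2: at line 7 remove [wnsj,wytpx,wnoja] add [sue,ftn,odvi] -> 15 lines: yqtl hyf fsioe vtaq csgm zce cpbwd fyhtb sue ftn odvi mlzkh jnwa fhjb vkt
Hunk 3: at line 10 remove [mlzkh,jnwa] add [ztf,mwzix] -> 15 lines: yqtl hyf fsioe vtaq csgm zce cpbwd fyhtb sue ftn odvi ztf mwzix fhjb vkt
Hunk 4: at line 8 remove [sue] add [vbora,tqg,tih] -> 17 lines: yqtl hyf fsioe vtaq csgm zce cpbwd fyhtb vbora tqg tih ftn odvi ztf mwzix fhjb vkt
Hunk 5: at line 9 remove [tih,ftn,odvi] add [zpj,nstyb] -> 16 lines: yqtl hyf fsioe vtaq csgm zce cpbwd fyhtb vbora tqg zpj nstyb ztf mwzix fhjb vkt
Hunk 6: at line 3 remove [csgm] add [xdvi] -> 16 lines: yqtl hyf fsioe vtaq xdvi zce cpbwd fyhtb vbora tqg zpj nstyb ztf mwzix fhjb vkt
Final line 5: xdvi

Answer: xdvi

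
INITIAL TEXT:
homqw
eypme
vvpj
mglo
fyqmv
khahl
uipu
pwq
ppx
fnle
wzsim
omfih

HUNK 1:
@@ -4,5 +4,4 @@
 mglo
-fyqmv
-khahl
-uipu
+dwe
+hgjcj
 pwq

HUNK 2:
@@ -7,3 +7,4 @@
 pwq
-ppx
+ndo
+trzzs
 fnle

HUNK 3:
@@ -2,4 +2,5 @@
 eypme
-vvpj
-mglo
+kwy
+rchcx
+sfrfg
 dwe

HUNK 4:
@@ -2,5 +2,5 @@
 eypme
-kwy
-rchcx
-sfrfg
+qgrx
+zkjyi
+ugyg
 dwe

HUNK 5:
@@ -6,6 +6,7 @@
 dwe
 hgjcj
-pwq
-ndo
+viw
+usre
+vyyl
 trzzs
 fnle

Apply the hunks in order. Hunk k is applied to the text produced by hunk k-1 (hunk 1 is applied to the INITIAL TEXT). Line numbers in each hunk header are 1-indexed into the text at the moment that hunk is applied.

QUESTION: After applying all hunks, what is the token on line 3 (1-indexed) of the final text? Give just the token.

Hunk 1: at line 4 remove [fyqmv,khahl,uipu] add [dwe,hgjcj] -> 11 lines: homqw eypme vvpj mglo dwe hgjcj pwq ppx fnle wzsim omfih
Hunk 2: at line 7 remove [ppx] add [ndo,trzzs] -> 12 lines: homqw eypme vvpj mglo dwe hgjcj pwq ndo trzzs fnle wzsim omfih
Hunk 3: at line 2 remove [vvpj,mglo] add [kwy,rchcx,sfrfg] -> 13 lines: homqw eypme kwy rchcx sfrfg dwe hgjcj pwq ndo trzzs fnle wzsim omfih
Hunk 4: at line 2 remove [kwy,rchcx,sfrfg] add [qgrx,zkjyi,ugyg] -> 13 lines: homqw eypme qgrx zkjyi ugyg dwe hgjcj pwq ndo trzzs fnle wzsim omfih
Hunk 5: at line 6 remove [pwq,ndo] add [viw,usre,vyyl] -> 14 lines: homqw eypme qgrx zkjyi ugyg dwe hgjcj viw usre vyyl trzzs fnle wzsim omfih
Final line 3: qgrx

Answer: qgrx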